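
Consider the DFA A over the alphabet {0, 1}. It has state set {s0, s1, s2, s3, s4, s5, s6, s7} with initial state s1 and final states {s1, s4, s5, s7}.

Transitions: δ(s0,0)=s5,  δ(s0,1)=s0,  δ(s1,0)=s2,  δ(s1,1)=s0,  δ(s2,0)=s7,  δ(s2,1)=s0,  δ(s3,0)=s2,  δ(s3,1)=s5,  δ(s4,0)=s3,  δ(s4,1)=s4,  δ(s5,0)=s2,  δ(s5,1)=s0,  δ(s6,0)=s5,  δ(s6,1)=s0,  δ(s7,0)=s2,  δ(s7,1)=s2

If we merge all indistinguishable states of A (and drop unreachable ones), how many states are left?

2

First remove the unreachable states {s3,s4,s6}; 5 states remain.
Start with accepting vs non-accepting: {s1,s5,s7} | {s0,s2}.
Stable partition: {s1,s5,s7} | {s0,s2} — 2 equivalence classes.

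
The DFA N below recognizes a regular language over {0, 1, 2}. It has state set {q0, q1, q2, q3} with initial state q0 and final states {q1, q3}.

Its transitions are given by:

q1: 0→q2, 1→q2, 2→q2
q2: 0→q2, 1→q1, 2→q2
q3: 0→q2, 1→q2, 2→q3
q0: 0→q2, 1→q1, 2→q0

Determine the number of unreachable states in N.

BFS from q0 reaches {q0, q1, q2}; the 1 state(s) q3 are never visited.

1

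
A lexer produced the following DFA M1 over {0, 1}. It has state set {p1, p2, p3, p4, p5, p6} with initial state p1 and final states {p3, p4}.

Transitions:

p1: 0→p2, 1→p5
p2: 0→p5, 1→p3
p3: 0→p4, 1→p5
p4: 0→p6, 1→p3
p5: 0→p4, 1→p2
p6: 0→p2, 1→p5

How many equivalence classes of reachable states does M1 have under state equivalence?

5

P0 = {p3,p4} | {p1,p2,p5,p6}.
Split {p3,p4} by δ(·,0) → {p3} and {p4}.
On input 0, block {p1,p2,p5,p6} splits into {p1,p2,p6} and {p5}.
On input 0, block {p1,p2,p6} splits into {p1,p6} and {p2}.
Stable partition: {p3} | {p1,p6} | {p4} | {p5} | {p2} — 5 equivalence classes.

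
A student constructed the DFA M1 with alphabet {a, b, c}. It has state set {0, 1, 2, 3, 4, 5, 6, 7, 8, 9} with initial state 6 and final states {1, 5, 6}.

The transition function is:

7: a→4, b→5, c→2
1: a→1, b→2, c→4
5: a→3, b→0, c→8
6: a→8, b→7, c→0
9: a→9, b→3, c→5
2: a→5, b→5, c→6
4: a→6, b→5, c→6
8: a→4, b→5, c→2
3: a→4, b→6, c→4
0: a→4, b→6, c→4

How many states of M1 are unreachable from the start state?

2

Starting at 6 and following transitions, the reachable set is {0, 2, 3, 4, 5, 6, 7, 8}. That leaves 1, 9 unreachable — 2 in total.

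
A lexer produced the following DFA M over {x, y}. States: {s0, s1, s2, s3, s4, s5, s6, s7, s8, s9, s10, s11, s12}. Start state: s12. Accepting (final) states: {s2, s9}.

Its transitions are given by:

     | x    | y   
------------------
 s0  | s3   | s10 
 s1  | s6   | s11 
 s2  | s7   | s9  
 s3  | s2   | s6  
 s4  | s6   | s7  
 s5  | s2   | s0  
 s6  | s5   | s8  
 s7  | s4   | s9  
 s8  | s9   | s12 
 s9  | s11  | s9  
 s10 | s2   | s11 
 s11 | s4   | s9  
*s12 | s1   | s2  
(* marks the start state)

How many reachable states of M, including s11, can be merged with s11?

All states are reachable from the start state.
P0 = {s2,s9} | {s0,s1,s3,s4,s5,s6,s7,s8,s10,s11,s12}.
Split {s0,s1,s3,s4,s5,s6,s7,s8,s10,s11,s12} by δ(·,x) → {s0,s1,s4,s6,s7,s11,s12} and {s3,s5,s8,s10}.
On input x, block {s0,s1,s4,s6,s7,s11,s12} splits into {s1,s4,s7,s11,s12} and {s0,s6}.
Split {s1,s4,s7,s11,s12} by δ(·,x) → {s7,s11,s12} and {s1,s4}.
Refine {s3,s5,s8,s10} on symbol y: members go to different blocks, giving {s3,s5} and {s8,s10}.
The partition is now stable with 6 blocks: {s2,s9} | {s7,s11,s12} | {s3,s5} | {s0,s6} | {s1,s4} | {s8,s10}.
State s11 belongs to the block {s7,s11,s12}, which has 3 states.

3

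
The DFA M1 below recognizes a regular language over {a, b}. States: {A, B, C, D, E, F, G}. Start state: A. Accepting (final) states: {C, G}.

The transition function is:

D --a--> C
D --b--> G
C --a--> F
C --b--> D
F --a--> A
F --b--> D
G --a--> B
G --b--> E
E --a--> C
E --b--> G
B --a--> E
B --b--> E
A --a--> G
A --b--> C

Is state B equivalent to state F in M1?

Yes

Start with accepting vs non-accepting: {C,G} | {A,B,D,E,F}.
Refine {A,B,D,E,F} on symbol a: members go to different blocks, giving {A,D,E} and {B,F}.
Stable partition: {C,G} | {A,D,E} | {B,F} — 3 equivalence classes.
B and F lie in the same block of the stable partition, so they are equivalent — no string distinguishes them.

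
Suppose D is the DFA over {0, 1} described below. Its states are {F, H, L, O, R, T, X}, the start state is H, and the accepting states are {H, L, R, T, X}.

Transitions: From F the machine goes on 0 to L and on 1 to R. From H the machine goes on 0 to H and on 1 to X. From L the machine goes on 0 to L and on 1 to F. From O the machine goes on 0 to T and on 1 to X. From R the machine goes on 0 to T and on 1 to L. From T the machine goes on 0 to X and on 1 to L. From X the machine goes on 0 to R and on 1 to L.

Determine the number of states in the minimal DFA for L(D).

4

States {O} cannot be reached from the start state, so discard them.
Start with accepting vs non-accepting: {H,L,R,T,X} | {F}.
On input 1, block {H,L,R,T,X} splits into {H,R,T,X} and {L}.
Refine {H,R,T,X} on symbol 1: members go to different blocks, giving {R,T,X} and {H}.
The partition is now stable with 4 blocks: {R,T,X} | {F} | {L} | {H}.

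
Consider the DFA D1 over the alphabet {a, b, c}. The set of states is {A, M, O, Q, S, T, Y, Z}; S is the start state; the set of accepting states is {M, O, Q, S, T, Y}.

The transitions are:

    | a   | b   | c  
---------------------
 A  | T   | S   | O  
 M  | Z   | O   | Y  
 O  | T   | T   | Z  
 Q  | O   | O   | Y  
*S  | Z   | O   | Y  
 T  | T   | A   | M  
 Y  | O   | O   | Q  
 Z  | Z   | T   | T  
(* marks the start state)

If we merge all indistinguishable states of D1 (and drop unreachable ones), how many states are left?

Initial partition by acceptance: {M,O,Q,S,T,Y} | {A,Z}.
Refine {M,O,Q,S,T,Y} on symbol a: members go to different blocks, giving {O,Q,T,Y} and {M,S}.
On input b, block {O,Q,T,Y} splits into {O,Q,Y} and {T}.
On input a, block {O,Q,Y} splits into {Q,Y} and {O}.
Refine {A,Z} on symbol a: members go to different blocks, giving {Z} and {A}.
The partition is now stable with 6 blocks: {Q,Y} | {Z} | {M,S} | {T} | {O} | {A}.

6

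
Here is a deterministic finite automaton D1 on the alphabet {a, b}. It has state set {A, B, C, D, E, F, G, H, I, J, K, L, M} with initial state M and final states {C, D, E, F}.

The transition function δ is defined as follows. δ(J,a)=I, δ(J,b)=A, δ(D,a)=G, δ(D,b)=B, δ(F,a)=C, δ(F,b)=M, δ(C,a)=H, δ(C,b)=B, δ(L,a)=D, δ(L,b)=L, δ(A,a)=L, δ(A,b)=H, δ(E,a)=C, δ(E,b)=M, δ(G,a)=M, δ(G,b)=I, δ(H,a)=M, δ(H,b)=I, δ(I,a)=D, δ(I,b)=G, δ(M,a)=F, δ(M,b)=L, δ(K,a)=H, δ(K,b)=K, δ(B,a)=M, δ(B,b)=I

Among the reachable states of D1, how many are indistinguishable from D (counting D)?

Reachable states from the start: {B,C,D,F,G,H,I,L,M}. Unreachable: {A,E,J,K} — drop them.
Initial partition by acceptance: {C,D,F} | {B,G,H,I,L,M}.
On input a, block {C,D,F} splits into {C,D} and {F}.
Split {B,G,H,I,L,M} by δ(·,a) → {B,G,H} and {I,L} and {M}.
Split {I,L} by δ(·,b) → {I} and {L}.
Stable partition: {C,D} | {B,G,H} | {F} | {I} | {M} | {L} — 6 equivalence classes.
State D belongs to the block {C,D}, which has 2 states.

2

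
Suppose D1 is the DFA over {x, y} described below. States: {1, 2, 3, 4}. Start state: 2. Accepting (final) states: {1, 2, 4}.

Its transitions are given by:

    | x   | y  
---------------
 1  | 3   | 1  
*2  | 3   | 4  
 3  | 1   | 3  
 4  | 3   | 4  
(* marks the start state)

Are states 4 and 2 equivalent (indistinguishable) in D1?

Yes

All states are reachable from the start state.
Initial partition by acceptance: {1,2,4} | {3}.
No further refinement is possible. Final partition (2 blocks): {1,2,4} | {3}.
4 and 2 lie in the same block of the stable partition, so they are equivalent — no string distinguishes them.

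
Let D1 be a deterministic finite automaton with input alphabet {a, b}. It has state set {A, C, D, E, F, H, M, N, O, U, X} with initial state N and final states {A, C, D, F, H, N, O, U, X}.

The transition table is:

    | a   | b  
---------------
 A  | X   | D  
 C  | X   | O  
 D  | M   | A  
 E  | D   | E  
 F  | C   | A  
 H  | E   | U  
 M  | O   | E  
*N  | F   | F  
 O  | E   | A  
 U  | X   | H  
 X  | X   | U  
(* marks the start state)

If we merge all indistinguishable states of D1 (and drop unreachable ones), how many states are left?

P0 = {A,C,D,F,H,N,O,U,X} | {E,M}.
Split {A,C,D,F,H,N,O,U,X} by δ(·,a) → {A,C,F,N,U,X} and {D,H,O}.
Split {A,C,F,N,U,X} by δ(·,b) → {F,N,X} and {A,C,U}.
Split {F,N,X} by δ(·,a) → {N,X} and {F}.
Split {N,X} by δ(·,a) → {X} and {N}.
Stable partition: {X} | {E,M} | {D,H,O} | {A,C,U} | {F} | {N} — 6 equivalence classes.

6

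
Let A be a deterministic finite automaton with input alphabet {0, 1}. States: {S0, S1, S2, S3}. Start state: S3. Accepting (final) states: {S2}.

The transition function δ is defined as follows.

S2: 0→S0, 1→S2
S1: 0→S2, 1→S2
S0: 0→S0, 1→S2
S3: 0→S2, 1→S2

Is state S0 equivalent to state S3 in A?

No

First remove the unreachable states {S1}; 3 states remain.
Start with accepting vs non-accepting: {S2} | {S0,S3}.
On input 0, block {S0,S3} splits into {S0} and {S3}.
No further refinement is possible. Final partition (3 blocks): {S2} | {S0} | {S3}.
S0 and S3 end up in different blocks, so they are distinguishable. For instance, the string '0' is accepted from only S3.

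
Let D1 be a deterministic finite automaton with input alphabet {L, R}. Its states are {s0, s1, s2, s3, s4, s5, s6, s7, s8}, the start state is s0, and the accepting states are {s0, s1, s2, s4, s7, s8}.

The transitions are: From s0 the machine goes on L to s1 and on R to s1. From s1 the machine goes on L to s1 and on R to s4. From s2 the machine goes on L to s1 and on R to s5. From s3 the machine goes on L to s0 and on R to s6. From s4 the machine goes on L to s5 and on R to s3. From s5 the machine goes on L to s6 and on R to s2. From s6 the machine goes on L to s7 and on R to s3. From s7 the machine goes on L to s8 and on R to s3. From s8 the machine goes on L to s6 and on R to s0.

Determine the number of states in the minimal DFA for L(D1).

Every state is reachable, so we keep all 9.
Initial partition by acceptance: {s0,s1,s2,s4,s7,s8} | {s3,s5,s6}.
Split {s0,s1,s2,s4,s7,s8} by δ(·,L) → {s0,s1,s2,s7} and {s4,s8}.
Split {s0,s1,s2,s7} by δ(·,L) → {s0,s1,s2} and {s7}.
On input R, block {s0,s1,s2} splits into {s0} and {s1} and {s2}.
Refine {s3,s5,s6} on symbol L: members go to different blocks, giving {s3} and {s5} and {s6}.
Refine {s4,s8} on symbol L: members go to different blocks, giving {s4} and {s8}.
No further refinement is possible. Final partition (9 blocks): {s0} | {s3} | {s4} | {s7} | {s1} | {s2} | {s5} | {s6} | {s8}.

9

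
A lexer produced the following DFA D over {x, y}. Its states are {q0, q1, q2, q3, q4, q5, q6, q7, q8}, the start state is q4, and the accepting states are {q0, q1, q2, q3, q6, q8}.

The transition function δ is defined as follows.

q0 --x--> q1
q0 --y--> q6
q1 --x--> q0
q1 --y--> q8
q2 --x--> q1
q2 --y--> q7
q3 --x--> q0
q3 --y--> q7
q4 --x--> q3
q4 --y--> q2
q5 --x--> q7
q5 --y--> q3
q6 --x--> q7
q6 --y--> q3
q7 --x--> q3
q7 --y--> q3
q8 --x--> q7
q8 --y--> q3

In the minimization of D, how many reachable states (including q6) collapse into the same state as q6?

2

First remove the unreachable states {q5}; 8 states remain.
Initial partition by acceptance: {q0,q1,q2,q3,q6,q8} | {q4,q7}.
Refine {q0,q1,q2,q3,q6,q8} on symbol x: members go to different blocks, giving {q0,q1,q2,q3} and {q6,q8}.
Refine {q0,q1,q2,q3} on symbol y: members go to different blocks, giving {q0,q1} and {q2,q3}.
Stable partition: {q0,q1} | {q4,q7} | {q6,q8} | {q2,q3} — 4 equivalence classes.
State q6 belongs to the block {q6,q8}, which has 2 states.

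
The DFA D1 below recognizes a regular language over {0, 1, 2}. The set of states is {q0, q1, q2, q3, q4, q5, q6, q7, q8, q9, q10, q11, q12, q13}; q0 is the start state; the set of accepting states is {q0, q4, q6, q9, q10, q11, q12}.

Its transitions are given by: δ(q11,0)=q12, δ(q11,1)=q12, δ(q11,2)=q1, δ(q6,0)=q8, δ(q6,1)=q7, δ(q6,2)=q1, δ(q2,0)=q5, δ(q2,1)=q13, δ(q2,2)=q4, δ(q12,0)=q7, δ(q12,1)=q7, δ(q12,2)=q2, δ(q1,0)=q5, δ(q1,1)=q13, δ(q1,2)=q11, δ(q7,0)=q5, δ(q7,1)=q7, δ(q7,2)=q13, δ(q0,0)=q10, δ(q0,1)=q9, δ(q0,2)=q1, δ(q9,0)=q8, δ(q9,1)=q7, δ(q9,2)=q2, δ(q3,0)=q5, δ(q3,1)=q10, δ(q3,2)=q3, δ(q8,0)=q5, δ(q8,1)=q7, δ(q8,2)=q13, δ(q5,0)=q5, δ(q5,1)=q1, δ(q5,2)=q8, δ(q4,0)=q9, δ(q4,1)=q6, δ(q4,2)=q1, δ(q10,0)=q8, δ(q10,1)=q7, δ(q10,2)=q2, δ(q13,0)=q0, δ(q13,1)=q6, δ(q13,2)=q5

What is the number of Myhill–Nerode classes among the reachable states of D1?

Reachable states from the start: {q0,q1,q2,q4,q5,q6,q7,q8,q9,q10,q11,q12,q13}. Unreachable: {q3} — drop them.
Start with accepting vs non-accepting: {q0,q4,q6,q9,q10,q11,q12} | {q1,q2,q5,q7,q8,q13}.
Refine {q0,q4,q6,q9,q10,q11,q12} on symbol 0: members go to different blocks, giving {q6,q9,q10,q12} and {q0,q4,q11}.
On input 0, block {q1,q2,q5,q7,q8,q13} splits into {q1,q2,q5,q7,q8} and {q13}.
Split {q1,q2,q5,q7,q8} by δ(·,1) → {q5,q7,q8} and {q1,q2}.
Split {q5,q7,q8} by δ(·,1) → {q7,q8} and {q5}.
The partition is now stable with 6 blocks: {q6,q9,q10,q12} | {q7,q8} | {q0,q4,q11} | {q13} | {q1,q2} | {q5}.

6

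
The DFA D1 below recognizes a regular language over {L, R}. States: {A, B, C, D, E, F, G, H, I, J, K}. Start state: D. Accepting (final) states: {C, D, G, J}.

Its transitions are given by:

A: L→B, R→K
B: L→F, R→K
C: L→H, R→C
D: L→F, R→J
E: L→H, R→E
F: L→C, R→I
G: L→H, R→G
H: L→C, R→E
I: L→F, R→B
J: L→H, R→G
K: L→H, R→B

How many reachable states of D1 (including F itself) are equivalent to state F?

States {A} cannot be reached from the start state, so discard them.
Start with accepting vs non-accepting: {C,D,G,J} | {B,E,F,H,I,K}.
On input L, block {B,E,F,H,I,K} splits into {B,E,I,K} and {F,H}.
No further refinement is possible. Final partition (3 blocks): {C,D,G,J} | {B,E,I,K} | {F,H}.
State F belongs to the block {F,H}, which has 2 states.

2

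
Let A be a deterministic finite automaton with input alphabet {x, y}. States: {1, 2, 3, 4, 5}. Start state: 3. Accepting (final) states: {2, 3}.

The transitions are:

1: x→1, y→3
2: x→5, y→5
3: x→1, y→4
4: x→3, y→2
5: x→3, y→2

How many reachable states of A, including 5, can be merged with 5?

Initial partition by acceptance: {2,3} | {1,4,5}.
Split {1,4,5} by δ(·,x) → {4,5} and {1}.
Split {2,3} by δ(·,x) → {2} and {3}.
Stable partition: {2} | {4,5} | {1} | {3} — 4 equivalence classes.
State 5 belongs to the block {4,5}, which has 2 states.

2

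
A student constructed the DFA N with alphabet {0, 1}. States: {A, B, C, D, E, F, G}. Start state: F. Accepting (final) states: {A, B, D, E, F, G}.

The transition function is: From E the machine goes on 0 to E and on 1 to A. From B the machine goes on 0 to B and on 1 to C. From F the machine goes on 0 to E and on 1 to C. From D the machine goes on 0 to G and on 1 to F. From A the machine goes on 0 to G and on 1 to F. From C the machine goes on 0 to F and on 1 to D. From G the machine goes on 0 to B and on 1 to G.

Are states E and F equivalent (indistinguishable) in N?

No

All states are reachable from the start state.
P0 = {A,B,D,E,F,G} | {C}.
On input 1, block {A,B,D,E,F,G} splits into {A,D,E,G} and {B,F}.
Refine {A,D,E,G} on symbol 0: members go to different blocks, giving {A,D,E} and {G}.
Refine {A,D,E} on symbol 0: members go to different blocks, giving {A,D} and {E}.
On input 0, block {B,F} splits into {B} and {F}.
No further refinement is possible. Final partition (6 blocks): {A,D} | {C} | {B} | {G} | {E} | {F}.
E and F end up in different blocks, so they are distinguishable. For instance, the string '1' is accepted from only E.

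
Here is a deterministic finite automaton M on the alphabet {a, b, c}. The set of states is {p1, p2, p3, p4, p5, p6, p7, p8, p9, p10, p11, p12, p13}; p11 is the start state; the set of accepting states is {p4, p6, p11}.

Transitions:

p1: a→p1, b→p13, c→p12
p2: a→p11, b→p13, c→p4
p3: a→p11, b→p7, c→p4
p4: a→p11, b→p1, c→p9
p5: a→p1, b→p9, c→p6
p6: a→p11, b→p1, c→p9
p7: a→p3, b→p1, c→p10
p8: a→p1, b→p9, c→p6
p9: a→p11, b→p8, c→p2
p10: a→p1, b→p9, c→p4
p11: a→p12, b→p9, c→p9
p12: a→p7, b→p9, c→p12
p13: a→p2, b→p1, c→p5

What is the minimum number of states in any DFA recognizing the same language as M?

Every state is reachable, so we keep all 13.
Initial partition by acceptance: {p4,p6,p11} | {p1,p2,p3,p5,p7,p8,p9,p10,p12,p13}.
Split {p4,p6,p11} by δ(·,a) → {p4,p6} and {p11}.
On input a, block {p1,p2,p3,p5,p7,p8,p9,p10,p12,p13} splits into {p1,p5,p7,p8,p10,p12,p13} and {p2,p3,p9}.
Split {p1,p5,p7,p8,p10,p12,p13} by δ(·,a) → {p1,p5,p8,p10,p12} and {p7,p13}.
On input a, block {p1,p5,p8,p10,p12} splits into {p1,p5,p8,p10} and {p12}.
Refine {p1,p5,p8,p10} on symbol b: members go to different blocks, giving {p5,p8,p10} and {p1}.
Split {p2,p3,p9} by δ(·,b) → {p2,p3} and {p9}.
Stable partition: {p4,p6} | {p5,p8,p10} | {p11} | {p2,p3} | {p7,p13} | {p12} | {p1} | {p9} — 8 equivalence classes.

8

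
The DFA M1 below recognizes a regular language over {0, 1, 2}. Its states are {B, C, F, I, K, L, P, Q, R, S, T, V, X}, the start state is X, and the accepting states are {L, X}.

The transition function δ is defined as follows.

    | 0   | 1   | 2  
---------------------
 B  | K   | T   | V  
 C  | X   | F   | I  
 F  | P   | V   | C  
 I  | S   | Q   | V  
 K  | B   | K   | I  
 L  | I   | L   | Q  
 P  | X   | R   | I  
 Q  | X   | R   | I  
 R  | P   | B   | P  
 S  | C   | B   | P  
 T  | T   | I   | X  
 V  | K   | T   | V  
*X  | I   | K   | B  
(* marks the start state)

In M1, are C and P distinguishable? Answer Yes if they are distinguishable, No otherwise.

No

States {L} cannot be reached from the start state, so discard them.
Start with accepting vs non-accepting: {X} | {B,C,F,I,K,P,Q,R,S,T,V}.
On input 0, block {B,C,F,I,K,P,Q,R,S,T,V} splits into {B,F,I,K,R,S,T,V} and {C,P,Q}.
Refine {B,F,I,K,R,S,T,V} on symbol 0: members go to different blocks, giving {B,I,K,T,V} and {F,R,S}.
On input 0, block {B,I,K,T,V} splits into {B,K,T,V} and {I}.
Split {B,K,T,V} by δ(·,1) → {B,K,V} and {T}.
Split {B,K,V} by δ(·,1) → {B,V} and {K}.
No further refinement is possible. Final partition (7 blocks): {X} | {B,V} | {C,P,Q} | {F,R,S} | {I} | {T} | {K}.
C and P lie in the same block of the stable partition, so they are equivalent — no string distinguishes them.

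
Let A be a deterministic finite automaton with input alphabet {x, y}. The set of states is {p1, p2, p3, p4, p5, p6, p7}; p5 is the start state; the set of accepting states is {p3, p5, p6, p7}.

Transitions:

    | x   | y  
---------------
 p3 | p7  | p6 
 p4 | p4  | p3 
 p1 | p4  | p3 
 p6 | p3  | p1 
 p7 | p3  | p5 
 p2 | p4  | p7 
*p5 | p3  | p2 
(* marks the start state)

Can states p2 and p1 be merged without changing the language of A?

Yes

Every state is reachable, so we keep all 7.
P0 = {p3,p5,p6,p7} | {p1,p2,p4}.
Split {p3,p5,p6,p7} by δ(·,y) → {p3,p7} and {p5,p6}.
Stable partition: {p3,p7} | {p1,p2,p4} | {p5,p6} — 3 equivalence classes.
p2 and p1 lie in the same block of the stable partition, so they are equivalent — no string distinguishes them.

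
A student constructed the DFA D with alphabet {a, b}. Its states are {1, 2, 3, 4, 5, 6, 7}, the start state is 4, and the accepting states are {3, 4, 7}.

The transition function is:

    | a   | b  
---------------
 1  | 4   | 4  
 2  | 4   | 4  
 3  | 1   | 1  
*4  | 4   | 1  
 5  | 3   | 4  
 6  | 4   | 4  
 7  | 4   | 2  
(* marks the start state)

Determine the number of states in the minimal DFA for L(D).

Reachable states from the start: {1,4}. Unreachable: {2,3,5,6,7} — drop them.
Initial partition by acceptance: {4} | {1}.
No further refinement is possible. Final partition (2 blocks): {4} | {1}.

2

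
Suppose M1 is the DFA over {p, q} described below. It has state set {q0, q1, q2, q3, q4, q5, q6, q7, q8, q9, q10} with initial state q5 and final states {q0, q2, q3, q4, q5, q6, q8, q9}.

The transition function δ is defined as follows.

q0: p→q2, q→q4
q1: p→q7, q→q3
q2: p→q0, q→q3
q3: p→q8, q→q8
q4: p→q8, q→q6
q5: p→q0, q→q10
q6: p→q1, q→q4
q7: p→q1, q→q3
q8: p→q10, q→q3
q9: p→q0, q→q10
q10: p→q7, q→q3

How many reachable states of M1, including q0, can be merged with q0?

Reachable states from the start: {q0,q1,q2,q3,q4,q5,q6,q7,q8,q10}. Unreachable: {q9} — drop them.
Start with accepting vs non-accepting: {q0,q2,q3,q4,q5,q6,q8} | {q1,q7,q10}.
On input p, block {q0,q2,q3,q4,q5,q6,q8} splits into {q0,q2,q3,q4,q5} and {q6,q8}.
On input p, block {q0,q2,q3,q4,q5} splits into {q0,q2,q5} and {q3,q4}.
Refine {q0,q2,q5} on symbol q: members go to different blocks, giving {q0,q2} and {q5}.
Stable partition: {q0,q2} | {q1,q7,q10} | {q6,q8} | {q3,q4} | {q5} — 5 equivalence classes.
The equivalence class containing q0 is {q0,q2}, of size 2.

2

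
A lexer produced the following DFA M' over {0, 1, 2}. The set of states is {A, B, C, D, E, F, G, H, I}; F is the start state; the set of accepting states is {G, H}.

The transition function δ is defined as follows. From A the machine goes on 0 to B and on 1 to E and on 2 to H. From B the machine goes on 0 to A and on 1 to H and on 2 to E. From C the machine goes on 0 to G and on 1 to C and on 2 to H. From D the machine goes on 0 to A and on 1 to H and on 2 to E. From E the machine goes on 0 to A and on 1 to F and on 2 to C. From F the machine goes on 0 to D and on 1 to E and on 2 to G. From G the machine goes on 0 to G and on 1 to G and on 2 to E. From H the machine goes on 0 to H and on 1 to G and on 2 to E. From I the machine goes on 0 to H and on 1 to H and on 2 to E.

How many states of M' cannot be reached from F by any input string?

BFS from F reaches {A, B, C, D, E, F, G, H}; the 1 state(s) I are never visited.

1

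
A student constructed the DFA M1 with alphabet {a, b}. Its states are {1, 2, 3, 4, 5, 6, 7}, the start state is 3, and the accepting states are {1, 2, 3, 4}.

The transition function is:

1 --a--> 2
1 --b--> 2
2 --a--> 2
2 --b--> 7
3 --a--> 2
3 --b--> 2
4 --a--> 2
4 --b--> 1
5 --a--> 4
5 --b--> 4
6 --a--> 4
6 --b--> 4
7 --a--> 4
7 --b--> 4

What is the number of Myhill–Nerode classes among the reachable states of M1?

Reachable states from the start: {1,2,3,4,7}. Unreachable: {5,6} — drop them.
Initial partition by acceptance: {1,2,3,4} | {7}.
Split {1,2,3,4} by δ(·,b) → {1,3,4} and {2}.
Refine {1,3,4} on symbol b: members go to different blocks, giving {1,3} and {4}.
The partition is now stable with 4 blocks: {1,3} | {7} | {2} | {4}.

4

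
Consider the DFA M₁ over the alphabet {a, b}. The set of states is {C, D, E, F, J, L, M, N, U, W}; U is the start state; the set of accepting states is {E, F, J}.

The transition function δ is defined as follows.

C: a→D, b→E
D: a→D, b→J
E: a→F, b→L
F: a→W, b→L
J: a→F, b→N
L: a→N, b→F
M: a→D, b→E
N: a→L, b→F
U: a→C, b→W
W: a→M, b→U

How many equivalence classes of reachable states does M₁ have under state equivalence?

All states are reachable from the start state.
Start with accepting vs non-accepting: {E,F,J} | {C,D,L,M,N,U,W}.
Split {E,F,J} by δ(·,a) → {E,J} and {F}.
Split {C,D,L,M,N,U,W} by δ(·,b) → {C,D,M} and {L,N} and {U,W}.
No further refinement is possible. Final partition (5 blocks): {E,J} | {C,D,M} | {F} | {L,N} | {U,W}.

5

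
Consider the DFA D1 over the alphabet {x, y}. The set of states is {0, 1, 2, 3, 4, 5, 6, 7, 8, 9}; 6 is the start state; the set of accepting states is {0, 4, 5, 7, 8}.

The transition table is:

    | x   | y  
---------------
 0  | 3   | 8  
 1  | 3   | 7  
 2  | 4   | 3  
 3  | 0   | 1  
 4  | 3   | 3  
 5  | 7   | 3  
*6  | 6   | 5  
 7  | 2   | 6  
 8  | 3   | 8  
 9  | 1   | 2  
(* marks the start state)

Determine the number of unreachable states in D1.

Starting at 6 and following transitions, the reachable set is {0, 1, 2, 3, 4, 5, 6, 7, 8}. That leaves 9 unreachable — 1 in total.

1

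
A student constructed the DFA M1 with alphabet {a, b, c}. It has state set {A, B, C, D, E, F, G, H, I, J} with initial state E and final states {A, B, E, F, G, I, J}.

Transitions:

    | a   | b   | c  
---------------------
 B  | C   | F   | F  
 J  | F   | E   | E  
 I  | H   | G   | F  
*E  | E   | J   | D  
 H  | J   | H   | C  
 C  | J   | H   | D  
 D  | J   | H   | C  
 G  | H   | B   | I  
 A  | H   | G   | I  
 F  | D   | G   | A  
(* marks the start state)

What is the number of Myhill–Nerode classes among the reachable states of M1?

All states are reachable from the start state.
Start with accepting vs non-accepting: {A,B,E,F,G,I,J} | {C,D,H}.
On input a, block {A,B,E,F,G,I,J} splits into {A,B,F,G,I} and {E,J}.
On input a, block {E,J} splits into {E} and {J}.
Stable partition: {A,B,F,G,I} | {C,D,H} | {E} | {J} — 4 equivalence classes.

4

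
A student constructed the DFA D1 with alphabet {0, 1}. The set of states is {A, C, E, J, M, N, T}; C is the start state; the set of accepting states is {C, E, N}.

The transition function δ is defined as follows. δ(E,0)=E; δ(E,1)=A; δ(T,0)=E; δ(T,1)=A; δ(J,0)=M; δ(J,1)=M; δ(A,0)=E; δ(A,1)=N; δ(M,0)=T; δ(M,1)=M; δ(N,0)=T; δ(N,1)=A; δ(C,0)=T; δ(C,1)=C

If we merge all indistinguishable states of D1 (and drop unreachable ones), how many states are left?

5

Reachable states from the start: {A,C,E,N,T}. Unreachable: {J,M} — drop them.
P0 = {C,E,N} | {A,T}.
Split {C,E,N} by δ(·,0) → {C,N} and {E}.
Split {C,N} by δ(·,1) → {N} and {C}.
On input 1, block {A,T} splits into {T} and {A}.
No further refinement is possible. Final partition (5 blocks): {N} | {T} | {E} | {C} | {A}.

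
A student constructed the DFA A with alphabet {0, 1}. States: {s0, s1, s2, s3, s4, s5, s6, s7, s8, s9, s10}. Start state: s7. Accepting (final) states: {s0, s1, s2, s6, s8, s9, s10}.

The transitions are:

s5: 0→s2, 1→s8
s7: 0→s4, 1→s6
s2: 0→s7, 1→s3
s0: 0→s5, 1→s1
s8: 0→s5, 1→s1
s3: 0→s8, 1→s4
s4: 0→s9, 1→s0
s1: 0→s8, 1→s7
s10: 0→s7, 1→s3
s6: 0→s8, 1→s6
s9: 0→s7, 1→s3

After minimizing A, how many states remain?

7

First remove the unreachable states {s10}; 10 states remain.
Initial partition by acceptance: {s0,s1,s2,s6,s8,s9} | {s3,s4,s5,s7}.
Refine {s0,s1,s2,s6,s8,s9} on symbol 0: members go to different blocks, giving {s0,s2,s8,s9} and {s1,s6}.
Split {s0,s2,s8,s9} by δ(·,1) → {s0,s8} and {s2,s9}.
On input 0, block {s3,s4,s5,s7} splits into {s4,s5} and {s3} and {s7}.
Refine {s1,s6} on symbol 1: members go to different blocks, giving {s1} and {s6}.
The partition is now stable with 7 blocks: {s0,s8} | {s4,s5} | {s1} | {s2,s9} | {s3} | {s7} | {s6}.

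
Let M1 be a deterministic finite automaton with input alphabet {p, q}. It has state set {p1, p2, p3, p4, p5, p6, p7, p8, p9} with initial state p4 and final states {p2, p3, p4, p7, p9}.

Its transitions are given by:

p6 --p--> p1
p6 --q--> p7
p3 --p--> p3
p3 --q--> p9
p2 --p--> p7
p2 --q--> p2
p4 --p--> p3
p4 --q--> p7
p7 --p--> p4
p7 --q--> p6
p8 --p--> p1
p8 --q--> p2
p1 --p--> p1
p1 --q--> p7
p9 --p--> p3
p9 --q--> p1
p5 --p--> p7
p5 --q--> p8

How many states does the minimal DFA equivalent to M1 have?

Reachable states from the start: {p1,p3,p4,p6,p7,p9}. Unreachable: {p2,p5,p8} — drop them.
Start with accepting vs non-accepting: {p3,p4,p7,p9} | {p1,p6}.
Refine {p3,p4,p7,p9} on symbol q: members go to different blocks, giving {p3,p4} and {p7,p9}.
No further refinement is possible. Final partition (3 blocks): {p3,p4} | {p1,p6} | {p7,p9}.

3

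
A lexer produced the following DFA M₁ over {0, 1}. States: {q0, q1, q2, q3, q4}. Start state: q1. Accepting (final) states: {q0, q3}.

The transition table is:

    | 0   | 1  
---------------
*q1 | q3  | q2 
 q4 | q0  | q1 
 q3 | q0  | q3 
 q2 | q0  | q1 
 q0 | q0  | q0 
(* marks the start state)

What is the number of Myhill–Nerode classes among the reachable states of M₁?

States {q4} cannot be reached from the start state, so discard them.
P0 = {q0,q3} | {q1,q2}.
No further refinement is possible. Final partition (2 blocks): {q0,q3} | {q1,q2}.

2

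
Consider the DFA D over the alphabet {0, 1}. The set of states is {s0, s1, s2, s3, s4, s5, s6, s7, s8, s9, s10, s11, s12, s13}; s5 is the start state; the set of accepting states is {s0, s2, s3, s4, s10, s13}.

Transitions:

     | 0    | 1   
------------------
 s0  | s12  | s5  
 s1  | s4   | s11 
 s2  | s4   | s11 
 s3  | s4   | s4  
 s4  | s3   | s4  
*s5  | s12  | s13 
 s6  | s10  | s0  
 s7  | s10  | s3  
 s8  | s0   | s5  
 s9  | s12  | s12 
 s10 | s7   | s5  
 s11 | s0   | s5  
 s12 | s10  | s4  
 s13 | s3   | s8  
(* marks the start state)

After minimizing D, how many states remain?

States {s1,s2,s6,s9,s11} cannot be reached from the start state, so discard them.
Start with accepting vs non-accepting: {s0,s3,s4,s10,s13} | {s5,s7,s8,s12}.
Split {s0,s3,s4,s10,s13} by δ(·,0) → {s3,s4,s13} and {s0,s10}.
On input 1, block {s3,s4,s13} splits into {s3,s4} and {s13}.
Refine {s5,s7,s8,s12} on symbol 0: members go to different blocks, giving {s7,s8,s12} and {s5}.
Split {s7,s8,s12} by δ(·,1) → {s7,s12} and {s8}.
Stable partition: {s3,s4} | {s7,s12} | {s0,s10} | {s13} | {s5} | {s8} — 6 equivalence classes.

6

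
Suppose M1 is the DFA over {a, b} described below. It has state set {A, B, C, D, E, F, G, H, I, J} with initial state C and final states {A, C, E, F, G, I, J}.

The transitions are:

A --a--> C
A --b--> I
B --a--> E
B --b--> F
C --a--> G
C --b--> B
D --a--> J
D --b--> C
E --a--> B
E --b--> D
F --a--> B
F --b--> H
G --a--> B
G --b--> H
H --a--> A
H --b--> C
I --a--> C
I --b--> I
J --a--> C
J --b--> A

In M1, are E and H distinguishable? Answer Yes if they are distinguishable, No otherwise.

All states are reachable from the start state.
P0 = {A,C,E,F,G,I,J} | {B,D,H}.
Refine {A,C,E,F,G,I,J} on symbol a: members go to different blocks, giving {A,C,I,J} and {E,F,G}.
On input a, block {A,C,I,J} splits into {A,I,J} and {C}.
On input a, block {B,D,H} splits into {D,H} and {B}.
Stable partition: {A,I,J} | {D,H} | {E,F,G} | {C} | {B} — 5 equivalence classes.
E and H end up in different blocks, so they are distinguishable. For instance, the string 'ε' is accepted from only E.

Yes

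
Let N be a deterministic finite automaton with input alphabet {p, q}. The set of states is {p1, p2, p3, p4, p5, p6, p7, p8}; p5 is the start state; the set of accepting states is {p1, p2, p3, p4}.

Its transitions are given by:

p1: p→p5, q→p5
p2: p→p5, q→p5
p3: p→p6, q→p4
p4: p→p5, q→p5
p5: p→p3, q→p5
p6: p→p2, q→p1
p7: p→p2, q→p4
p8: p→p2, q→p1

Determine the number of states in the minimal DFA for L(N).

Reachable states from the start: {p1,p2,p3,p4,p5,p6}. Unreachable: {p7,p8} — drop them.
Start with accepting vs non-accepting: {p1,p2,p3,p4} | {p5,p6}.
Refine {p1,p2,p3,p4} on symbol q: members go to different blocks, giving {p1,p2,p4} and {p3}.
Split {p5,p6} by δ(·,p) → {p5} and {p6}.
The partition is now stable with 4 blocks: {p1,p2,p4} | {p5} | {p3} | {p6}.

4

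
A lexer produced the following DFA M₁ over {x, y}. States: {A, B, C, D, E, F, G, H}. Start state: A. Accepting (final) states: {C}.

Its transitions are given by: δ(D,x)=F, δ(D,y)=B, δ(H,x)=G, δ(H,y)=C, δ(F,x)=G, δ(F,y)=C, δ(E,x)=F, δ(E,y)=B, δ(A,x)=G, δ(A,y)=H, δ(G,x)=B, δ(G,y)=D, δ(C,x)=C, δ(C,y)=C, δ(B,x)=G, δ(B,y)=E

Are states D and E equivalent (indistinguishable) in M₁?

Yes

Every state is reachable, so we keep all 8.
P0 = {C} | {A,B,D,E,F,G,H}.
Refine {A,B,D,E,F,G,H} on symbol y: members go to different blocks, giving {A,B,D,E,G} and {F,H}.
Split {A,B,D,E,G} by δ(·,x) → {A,B,G} and {D,E}.
Split {A,B,G} by δ(·,y) → {B,G} and {A}.
The partition is now stable with 5 blocks: {C} | {B,G} | {F,H} | {D,E} | {A}.
D and E lie in the same block of the stable partition, so they are equivalent — no string distinguishes them.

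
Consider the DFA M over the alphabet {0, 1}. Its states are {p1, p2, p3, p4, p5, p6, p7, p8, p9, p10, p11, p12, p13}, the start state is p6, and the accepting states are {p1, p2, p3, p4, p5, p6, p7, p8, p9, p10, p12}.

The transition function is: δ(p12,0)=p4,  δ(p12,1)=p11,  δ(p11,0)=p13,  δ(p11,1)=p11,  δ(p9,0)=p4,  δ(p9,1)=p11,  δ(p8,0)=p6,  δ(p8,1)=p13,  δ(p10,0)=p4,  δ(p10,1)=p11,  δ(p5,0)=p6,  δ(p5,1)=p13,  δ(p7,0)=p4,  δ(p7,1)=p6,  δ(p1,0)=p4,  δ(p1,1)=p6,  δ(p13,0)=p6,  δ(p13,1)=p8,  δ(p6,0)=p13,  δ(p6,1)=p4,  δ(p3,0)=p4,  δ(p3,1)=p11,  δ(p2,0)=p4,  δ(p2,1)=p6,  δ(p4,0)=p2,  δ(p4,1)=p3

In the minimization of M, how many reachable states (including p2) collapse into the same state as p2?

First remove the unreachable states {p1,p5,p7,p9,p10,p12}; 7 states remain.
P0 = {p2,p3,p4,p6,p8} | {p11,p13}.
Split {p2,p3,p4,p6,p8} by δ(·,0) → {p2,p3,p4,p8} and {p6}.
On input 0, block {p2,p3,p4,p8} splits into {p2,p3,p4} and {p8}.
Split {p2,p3,p4} by δ(·,1) → {p2} and {p3} and {p4}.
Refine {p11,p13} on symbol 0: members go to different blocks, giving {p11} and {p13}.
Stable partition: {p2} | {p11} | {p6} | {p8} | {p3} | {p4} | {p13} — 7 equivalence classes.
The equivalence class containing p2 is {p2}, of size 1.

1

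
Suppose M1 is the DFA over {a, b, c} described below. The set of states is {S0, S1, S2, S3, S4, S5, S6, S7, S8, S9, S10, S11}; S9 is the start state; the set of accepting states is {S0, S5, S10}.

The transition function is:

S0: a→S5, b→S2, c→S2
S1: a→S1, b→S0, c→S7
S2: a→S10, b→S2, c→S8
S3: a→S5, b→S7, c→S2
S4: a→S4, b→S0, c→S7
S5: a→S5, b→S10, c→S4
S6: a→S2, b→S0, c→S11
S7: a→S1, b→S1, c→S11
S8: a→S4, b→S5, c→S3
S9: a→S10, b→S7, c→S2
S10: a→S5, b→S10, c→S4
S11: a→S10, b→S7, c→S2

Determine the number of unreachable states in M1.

BFS from S9 reaches {S0, S1, S2, S3, S4, S5, S7, S8, S9, S10, S11}; the 1 state(s) S6 are never visited.

1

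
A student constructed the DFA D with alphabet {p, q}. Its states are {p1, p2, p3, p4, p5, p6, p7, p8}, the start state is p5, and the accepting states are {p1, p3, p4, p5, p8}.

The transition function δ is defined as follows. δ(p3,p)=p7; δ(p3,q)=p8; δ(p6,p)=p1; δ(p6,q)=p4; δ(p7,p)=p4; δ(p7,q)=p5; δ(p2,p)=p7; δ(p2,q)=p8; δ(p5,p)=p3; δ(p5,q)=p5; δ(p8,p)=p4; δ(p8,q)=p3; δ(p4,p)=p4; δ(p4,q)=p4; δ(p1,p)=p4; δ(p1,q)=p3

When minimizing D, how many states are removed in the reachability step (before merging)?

No path from p5 leads to p1, p2, p6; the other 5 states are all reachable.

3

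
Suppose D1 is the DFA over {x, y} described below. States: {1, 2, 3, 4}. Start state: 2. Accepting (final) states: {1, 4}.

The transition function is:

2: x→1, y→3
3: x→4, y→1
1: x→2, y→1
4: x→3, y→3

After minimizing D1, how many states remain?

4

All states are reachable from the start state.
Initial partition by acceptance: {1,4} | {2,3}.
Refine {1,4} on symbol y: members go to different blocks, giving {1} and {4}.
Refine {2,3} on symbol x: members go to different blocks, giving {2} and {3}.
No further refinement is possible. Final partition (4 blocks): {1} | {2} | {4} | {3}.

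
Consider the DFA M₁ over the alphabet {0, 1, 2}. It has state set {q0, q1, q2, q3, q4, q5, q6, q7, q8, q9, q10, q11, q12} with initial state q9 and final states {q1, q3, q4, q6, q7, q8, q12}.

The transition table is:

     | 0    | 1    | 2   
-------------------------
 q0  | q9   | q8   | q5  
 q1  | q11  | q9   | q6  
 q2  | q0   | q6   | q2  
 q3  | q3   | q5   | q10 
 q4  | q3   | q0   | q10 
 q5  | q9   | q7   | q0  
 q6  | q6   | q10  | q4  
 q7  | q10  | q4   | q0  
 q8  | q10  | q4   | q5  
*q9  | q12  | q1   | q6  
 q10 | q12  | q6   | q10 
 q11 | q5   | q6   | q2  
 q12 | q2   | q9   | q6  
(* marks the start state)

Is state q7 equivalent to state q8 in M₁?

All states are reachable from the start state.
P0 = {q1,q3,q4,q6,q7,q8,q12} | {q0,q2,q5,q9,q10,q11}.
Split {q1,q3,q4,q6,q7,q8,q12} by δ(·,0) → {q1,q7,q8,q12} and {q3,q4,q6}.
On input 1, block {q1,q7,q8,q12} splits into {q1,q12} and {q7,q8}.
Split {q0,q2,q5,q9,q10,q11} by δ(·,0) → {q0,q2,q5,q11} and {q9,q10}.
On input 0, block {q0,q2,q5,q11} splits into {q0,q5} and {q2,q11}.
On input 1, block {q3,q4,q6} splits into {q3,q4} and {q6}.
Refine {q9,q10} on symbol 1: members go to different blocks, giving {q9} and {q10}.
No further refinement is possible. Final partition (8 blocks): {q1,q12} | {q0,q5} | {q3,q4} | {q7,q8} | {q9} | {q2,q11} | {q6} | {q10}.
q7 and q8 lie in the same block of the stable partition, so they are equivalent — no string distinguishes them.

Yes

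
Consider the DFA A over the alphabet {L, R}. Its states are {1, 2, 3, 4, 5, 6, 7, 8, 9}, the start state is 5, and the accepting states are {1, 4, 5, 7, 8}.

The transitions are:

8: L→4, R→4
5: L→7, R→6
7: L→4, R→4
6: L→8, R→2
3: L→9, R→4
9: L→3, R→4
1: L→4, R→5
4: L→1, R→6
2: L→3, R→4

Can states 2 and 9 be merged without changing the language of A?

Yes

All states are reachable from the start state.
P0 = {1,4,5,7,8} | {2,3,6,9}.
Refine {1,4,5,7,8} on symbol R: members go to different blocks, giving {1,7,8} and {4,5}.
Split {2,3,6,9} by δ(·,L) → {2,3,9} and {6}.
No further refinement is possible. Final partition (4 blocks): {1,7,8} | {2,3,9} | {4,5} | {6}.
2 and 9 lie in the same block of the stable partition, so they are equivalent — no string distinguishes them.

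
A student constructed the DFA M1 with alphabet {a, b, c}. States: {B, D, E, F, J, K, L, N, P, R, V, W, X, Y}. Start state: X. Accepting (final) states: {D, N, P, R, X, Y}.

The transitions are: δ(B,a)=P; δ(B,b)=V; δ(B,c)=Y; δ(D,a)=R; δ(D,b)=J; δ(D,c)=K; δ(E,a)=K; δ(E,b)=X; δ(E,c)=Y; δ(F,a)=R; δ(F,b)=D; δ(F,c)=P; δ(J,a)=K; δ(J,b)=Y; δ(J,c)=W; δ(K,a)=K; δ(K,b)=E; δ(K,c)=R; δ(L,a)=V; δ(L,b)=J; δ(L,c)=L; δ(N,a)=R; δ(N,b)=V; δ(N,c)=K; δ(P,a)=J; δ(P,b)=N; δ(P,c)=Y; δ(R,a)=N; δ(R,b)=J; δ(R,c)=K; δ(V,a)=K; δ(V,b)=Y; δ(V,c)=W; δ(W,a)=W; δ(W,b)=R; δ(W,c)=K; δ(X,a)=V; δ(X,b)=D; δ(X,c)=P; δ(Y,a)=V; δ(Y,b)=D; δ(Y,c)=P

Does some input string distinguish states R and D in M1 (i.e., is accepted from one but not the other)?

States {B,F,L} cannot be reached from the start state, so discard them.
Initial partition by acceptance: {D,N,P,R,X,Y} | {E,J,K,V,W}.
Split {D,N,P,R,X,Y} by δ(·,a) → {D,N,R} and {P,X,Y}.
Refine {E,J,K,V,W} on symbol b: members go to different blocks, giving {E,J,V} and {K} and {W}.
On input c, block {E,J,V} splits into {J,V} and {E}.
The partition is now stable with 6 blocks: {D,N,R} | {J,V} | {P,X,Y} | {K} | {W} | {E}.
R and D lie in the same block of the stable partition, so they are equivalent — no string distinguishes them.

No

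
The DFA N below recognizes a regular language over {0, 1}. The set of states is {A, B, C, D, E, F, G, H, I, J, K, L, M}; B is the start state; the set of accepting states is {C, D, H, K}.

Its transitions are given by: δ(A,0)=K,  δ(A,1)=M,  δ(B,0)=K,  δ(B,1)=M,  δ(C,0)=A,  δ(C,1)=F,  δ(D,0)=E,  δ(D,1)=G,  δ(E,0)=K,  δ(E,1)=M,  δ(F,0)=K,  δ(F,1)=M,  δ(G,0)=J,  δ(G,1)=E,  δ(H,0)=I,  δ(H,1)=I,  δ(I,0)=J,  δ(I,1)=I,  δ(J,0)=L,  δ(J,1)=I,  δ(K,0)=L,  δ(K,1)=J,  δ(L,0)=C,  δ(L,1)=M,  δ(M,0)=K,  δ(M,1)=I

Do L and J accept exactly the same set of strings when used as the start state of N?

States {D,E,G,H} cannot be reached from the start state, so discard them.
Start with accepting vs non-accepting: {C,K} | {A,B,F,I,J,L,M}.
Refine {A,B,F,I,J,L,M} on symbol 0: members go to different blocks, giving {A,B,F,L,M} and {I,J}.
On input 1, block {C,K} splits into {C} and {K}.
On input 0, block {A,B,F,L,M} splits into {A,B,F,M} and {L}.
Split {A,B,F,M} by δ(·,1) → {A,B,F} and {M}.
Split {I,J} by δ(·,0) → {I} and {J}.
Stable partition: {C} | {A,B,F} | {I} | {K} | {L} | {M} | {J} — 7 equivalence classes.
L and J end up in different blocks, so they are distinguishable. For instance, the string '0' is accepted from only L.

No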